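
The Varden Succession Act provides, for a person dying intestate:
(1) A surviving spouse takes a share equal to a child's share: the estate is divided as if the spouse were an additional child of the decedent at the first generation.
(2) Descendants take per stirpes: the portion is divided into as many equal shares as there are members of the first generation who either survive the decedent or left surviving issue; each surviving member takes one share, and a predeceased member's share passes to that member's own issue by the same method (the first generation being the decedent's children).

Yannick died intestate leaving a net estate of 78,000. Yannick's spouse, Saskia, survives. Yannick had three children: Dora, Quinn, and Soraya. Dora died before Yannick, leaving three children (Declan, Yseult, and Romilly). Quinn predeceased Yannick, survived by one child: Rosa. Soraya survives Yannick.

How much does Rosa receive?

Rosa receives 19,500.

The spouse counts as an additional share at the children's level, so there are 4 primary shares of 19,500. Saskia takes one such share (19,500).
The children's combined portion (58,500) is divided into 3 shares of 19,500: Soraya takes 19,500; Dora's 19,500 share passes to Dora's issue; Quinn's 19,500 share passes to Quinn's issue.
Dora's share (19,500) is divided into 3 shares of 6,500: Declan, Yseult, and Romilly each take 6,500.
Quinn's share (19,500) passes entirely to Rosa.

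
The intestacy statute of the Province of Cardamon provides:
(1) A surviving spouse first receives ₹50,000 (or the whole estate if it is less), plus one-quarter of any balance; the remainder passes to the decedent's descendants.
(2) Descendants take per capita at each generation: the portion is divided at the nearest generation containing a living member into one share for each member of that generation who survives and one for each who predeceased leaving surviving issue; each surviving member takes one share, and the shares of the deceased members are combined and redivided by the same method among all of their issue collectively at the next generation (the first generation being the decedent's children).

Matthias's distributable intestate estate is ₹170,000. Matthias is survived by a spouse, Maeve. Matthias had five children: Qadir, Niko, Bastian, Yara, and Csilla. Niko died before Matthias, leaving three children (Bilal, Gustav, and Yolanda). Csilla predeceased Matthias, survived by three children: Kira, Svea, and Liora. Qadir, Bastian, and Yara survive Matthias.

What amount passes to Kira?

Kira receives ₹6,000.

Maeve first takes ₹50,000, leaving a balance of ₹120,000. Maeve then takes one-quarter of the balance (₹30,000), for a total of ₹80,000. The remaining ₹90,000 passes to the descendants.
The descendants' portion (₹90,000) is divided at the children's generation into 5 shares of ₹18,000. Qadir, Bastian, and Yara each take ₹18,000. The 2 shares of the deceased (Niko and Csilla) are combined into a pool of ₹36,000.
That pool (₹36,000) is divided at the grandchildren's generation equally among Bilal, Gustav, Yolanda, Kira, Svea, and Liora: ₹6,000 each.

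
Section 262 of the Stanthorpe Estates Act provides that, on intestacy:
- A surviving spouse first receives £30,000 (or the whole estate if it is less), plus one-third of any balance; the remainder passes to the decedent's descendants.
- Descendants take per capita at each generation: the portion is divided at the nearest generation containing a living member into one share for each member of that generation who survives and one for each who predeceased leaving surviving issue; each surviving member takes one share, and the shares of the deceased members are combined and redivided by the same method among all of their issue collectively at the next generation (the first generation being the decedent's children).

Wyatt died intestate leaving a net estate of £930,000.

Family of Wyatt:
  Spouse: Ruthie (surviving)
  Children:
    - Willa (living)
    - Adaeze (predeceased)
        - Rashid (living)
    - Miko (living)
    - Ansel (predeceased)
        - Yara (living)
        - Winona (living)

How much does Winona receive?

Winona receives £100,000.

Ruthie first takes £30,000, leaving a balance of £900,000. Ruthie then takes one-third of the balance (£300,000), for a total of £330,000. The remaining £600,000 passes to the descendants.
The descendants' portion (£600,000) is divided at the children's generation into 4 shares of £150,000. Willa and Miko each take £150,000. The 2 shares of the deceased (Adaeze and Ansel) are combined into a pool of £300,000.
That pool (£300,000) is divided at the grandchildren's generation equally among Rashid, Yara, and Winona: £100,000 each.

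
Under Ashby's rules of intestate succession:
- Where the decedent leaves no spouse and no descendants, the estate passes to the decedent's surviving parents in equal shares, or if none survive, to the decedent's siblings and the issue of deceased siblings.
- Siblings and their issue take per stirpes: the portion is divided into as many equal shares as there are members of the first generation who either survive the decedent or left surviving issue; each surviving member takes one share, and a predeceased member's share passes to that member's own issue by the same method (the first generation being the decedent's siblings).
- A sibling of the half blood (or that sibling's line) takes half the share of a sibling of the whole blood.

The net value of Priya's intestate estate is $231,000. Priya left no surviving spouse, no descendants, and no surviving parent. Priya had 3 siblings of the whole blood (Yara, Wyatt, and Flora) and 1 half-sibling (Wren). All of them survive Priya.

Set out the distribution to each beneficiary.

The entire $231,000 passes to the siblings and their issue.
Counting each half-blood sibling's line as half a unit, there are 7/2 units in $231,000, so one unit is $66,000. Whole-blood lines (Yara, Wyatt, and Flora) take $66,000 each; half-blood lines (Wren) take $33,000 each.

Yara: $66,000; Wren: $33,000; Wyatt: $66,000; Flora: $66,000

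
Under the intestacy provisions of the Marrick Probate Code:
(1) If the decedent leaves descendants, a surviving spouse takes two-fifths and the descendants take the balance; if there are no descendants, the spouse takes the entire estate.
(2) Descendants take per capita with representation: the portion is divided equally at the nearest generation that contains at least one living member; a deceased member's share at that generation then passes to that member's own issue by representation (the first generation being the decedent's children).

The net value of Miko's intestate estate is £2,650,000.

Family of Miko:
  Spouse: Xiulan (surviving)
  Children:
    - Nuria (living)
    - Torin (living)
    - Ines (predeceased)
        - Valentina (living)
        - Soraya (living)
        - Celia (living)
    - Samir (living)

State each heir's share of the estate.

Xiulan takes two-fifths of £2,650,000 = £1,060,000. The remaining £1,590,000 passes to the descendants.
The descendants' portion (£1,590,000) is divided into 4 shares of £397,500: Nuria, Torin, and Samir each take £397,500; Ines's £397,500 share passes to Ines's issue.
Ines's share (£397,500) is divided into 3 shares of £132,500: Valentina, Soraya, and Celia each take £132,500.

Xiulan: £1,060,000; Nuria: £397,500; Torin: £397,500; Valentina: £132,500; Soraya: £132,500; Celia: £132,500; Samir: £397,500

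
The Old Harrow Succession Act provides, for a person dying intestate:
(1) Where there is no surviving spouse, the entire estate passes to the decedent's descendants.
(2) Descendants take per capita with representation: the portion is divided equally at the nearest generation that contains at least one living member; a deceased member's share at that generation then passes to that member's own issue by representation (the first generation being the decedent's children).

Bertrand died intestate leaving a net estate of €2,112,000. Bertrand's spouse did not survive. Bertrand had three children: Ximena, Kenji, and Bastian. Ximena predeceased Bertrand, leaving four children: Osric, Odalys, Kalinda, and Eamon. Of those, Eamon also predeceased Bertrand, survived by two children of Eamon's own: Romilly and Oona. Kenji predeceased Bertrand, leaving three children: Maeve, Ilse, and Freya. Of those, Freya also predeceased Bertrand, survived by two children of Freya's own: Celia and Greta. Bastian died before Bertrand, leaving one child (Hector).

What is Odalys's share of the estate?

The entire €2,112,000 passes to the descendants.
No child survives, so the initial division is made at the grandchildren's generation.
That amount (€2,112,000) is divided into 8 shares of €264,000: Osric, Odalys, Kalinda, Maeve, Ilse, and Hector each take €264,000; Eamon's €264,000 share passes to Eamon's issue; Freya's €264,000 share passes to Freya's issue.
Eamon's share (€264,000) is divided into 2 shares of €132,000: Romilly and Oona each take €132,000.
Freya's share (€264,000) is divided into 2 shares of €132,000: Celia and Greta each take €132,000.

Odalys receives €264,000.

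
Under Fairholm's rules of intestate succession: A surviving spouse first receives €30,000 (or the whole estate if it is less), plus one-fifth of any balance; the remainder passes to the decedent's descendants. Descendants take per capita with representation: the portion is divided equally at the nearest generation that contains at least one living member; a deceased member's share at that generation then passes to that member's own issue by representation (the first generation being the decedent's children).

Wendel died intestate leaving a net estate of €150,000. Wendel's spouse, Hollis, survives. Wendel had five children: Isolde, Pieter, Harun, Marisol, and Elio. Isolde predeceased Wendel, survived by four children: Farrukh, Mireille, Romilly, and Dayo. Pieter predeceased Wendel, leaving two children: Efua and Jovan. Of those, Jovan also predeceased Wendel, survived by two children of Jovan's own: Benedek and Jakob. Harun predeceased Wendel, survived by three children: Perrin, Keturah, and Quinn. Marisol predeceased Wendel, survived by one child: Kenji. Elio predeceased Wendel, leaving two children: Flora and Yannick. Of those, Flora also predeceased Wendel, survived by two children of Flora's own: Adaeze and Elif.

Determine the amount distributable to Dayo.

Dayo receives €8,000.

Hollis first takes €30,000, leaving a balance of €120,000. Hollis then takes one-fifth of the balance (€24,000), for a total of €54,000. The remaining €96,000 passes to the descendants.
No child survives, so the initial division is made at the grandchildren's generation.
The descendants' portion (€96,000) is divided into 12 shares of €8,000: Farrukh, Mireille, Romilly, Dayo, Efua, Perrin, Keturah, Quinn, Kenji, and Yannick each take €8,000; Jovan's €8,000 share passes to Jovan's issue; Flora's €8,000 share passes to Flora's issue.
Jovan's share (€8,000) is divided into 2 shares of €4,000: Benedek and Jakob each take €4,000.
Flora's share (€8,000) is divided into 2 shares of €4,000: Adaeze and Elif each take €4,000.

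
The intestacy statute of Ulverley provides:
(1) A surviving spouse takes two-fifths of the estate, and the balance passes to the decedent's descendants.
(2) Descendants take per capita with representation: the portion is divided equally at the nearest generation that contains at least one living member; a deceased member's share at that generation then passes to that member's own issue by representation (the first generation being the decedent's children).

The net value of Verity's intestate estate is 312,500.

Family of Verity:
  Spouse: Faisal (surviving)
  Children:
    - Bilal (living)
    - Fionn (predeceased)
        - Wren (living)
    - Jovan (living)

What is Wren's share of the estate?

Faisal takes two-fifths of 312,500 = 125,000. The remaining 187,500 passes to the descendants.
The descendants' portion (187,500) is divided into 3 shares of 62,500: Bilal and Jovan each take 62,500; Fionn's 62,500 share passes to Fionn's issue.
Fionn's share (62,500) passes entirely to Wren.

Wren receives 62,500.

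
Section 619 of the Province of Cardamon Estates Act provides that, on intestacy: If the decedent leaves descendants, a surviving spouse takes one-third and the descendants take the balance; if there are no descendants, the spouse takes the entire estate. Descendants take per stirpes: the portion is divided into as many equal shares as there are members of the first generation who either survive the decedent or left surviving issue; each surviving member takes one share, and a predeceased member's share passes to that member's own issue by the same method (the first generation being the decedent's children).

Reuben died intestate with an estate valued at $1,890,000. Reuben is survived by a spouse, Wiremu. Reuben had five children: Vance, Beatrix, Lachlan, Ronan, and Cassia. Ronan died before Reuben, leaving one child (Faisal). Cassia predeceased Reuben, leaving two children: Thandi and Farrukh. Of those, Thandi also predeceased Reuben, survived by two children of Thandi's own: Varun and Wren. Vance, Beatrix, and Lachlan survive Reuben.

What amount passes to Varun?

Varun receives $63,000.

Wiremu takes one-third of $1,890,000 = $630,000. The remaining $1,260,000 passes to the descendants.
The descendants' portion ($1,260,000) is divided into 5 shares of $252,000: Vance, Beatrix, and Lachlan each take $252,000; Ronan's $252,000 share passes to Ronan's issue; Cassia's $252,000 share passes to Cassia's issue.
Ronan's share ($252,000) passes entirely to Faisal.
Cassia's share ($252,000) is divided into 2 shares of $126,000: Farrukh takes $126,000; Thandi's $126,000 share passes to Thandi's issue.
Thandi's share ($126,000) is divided into 2 shares of $63,000: Varun and Wren each take $63,000.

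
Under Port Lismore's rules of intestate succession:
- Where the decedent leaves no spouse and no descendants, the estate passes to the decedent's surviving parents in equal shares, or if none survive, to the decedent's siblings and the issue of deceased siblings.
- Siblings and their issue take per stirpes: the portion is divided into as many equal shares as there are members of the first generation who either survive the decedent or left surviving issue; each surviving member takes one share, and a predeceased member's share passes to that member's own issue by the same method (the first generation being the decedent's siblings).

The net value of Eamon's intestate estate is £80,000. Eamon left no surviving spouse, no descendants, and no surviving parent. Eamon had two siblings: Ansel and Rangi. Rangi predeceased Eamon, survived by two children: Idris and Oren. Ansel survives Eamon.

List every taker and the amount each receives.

Ansel: £40,000; Idris: £20,000; Oren: £20,000

The entire £80,000 passes to the siblings and their issue.
That amount (£80,000) is divided into 2 shares of £40,000: Ansel takes £40,000; Rangi's £40,000 share passes to Rangi's issue.
Rangi's share (£40,000) is divided into 2 shares of £20,000: Idris and Oren each take £20,000.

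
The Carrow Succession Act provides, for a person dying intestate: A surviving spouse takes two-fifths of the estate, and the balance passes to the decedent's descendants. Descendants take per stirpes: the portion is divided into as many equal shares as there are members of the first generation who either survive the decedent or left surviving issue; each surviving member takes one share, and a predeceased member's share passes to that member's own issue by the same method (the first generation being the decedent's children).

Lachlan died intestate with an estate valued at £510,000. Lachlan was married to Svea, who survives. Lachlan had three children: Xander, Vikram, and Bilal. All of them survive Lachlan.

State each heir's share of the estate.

Svea: £204,000; Xander: £102,000; Vikram: £102,000; Bilal: £102,000

Svea takes two-fifths of £510,000 = £204,000. The remaining £306,000 passes to the descendants.
The descendants' portion (£306,000) is divided into 3 shares of £102,000: Xander, Vikram, and Bilal each take £102,000.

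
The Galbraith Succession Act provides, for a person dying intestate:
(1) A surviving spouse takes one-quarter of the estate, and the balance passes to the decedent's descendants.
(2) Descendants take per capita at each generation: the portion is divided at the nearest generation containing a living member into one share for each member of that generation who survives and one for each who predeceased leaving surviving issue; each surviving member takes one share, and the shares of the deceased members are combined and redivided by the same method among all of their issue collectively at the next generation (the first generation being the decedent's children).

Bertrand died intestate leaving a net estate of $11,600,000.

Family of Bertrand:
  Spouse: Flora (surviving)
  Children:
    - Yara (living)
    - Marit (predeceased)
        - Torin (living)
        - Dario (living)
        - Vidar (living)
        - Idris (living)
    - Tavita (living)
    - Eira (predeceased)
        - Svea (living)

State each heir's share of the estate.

Flora: $2,900,000; Yara: $2,175,000; Torin: $870,000; Dario: $870,000; Vidar: $870,000; Idris: $870,000; Tavita: $2,175,000; Svea: $870,000

Flora takes one-quarter of $11,600,000 = $2,900,000. The remaining $8,700,000 passes to the descendants.
The descendants' portion ($8,700,000) is divided at the children's generation into 4 shares of $2,175,000. Yara and Tavita each take $2,175,000. The 2 shares of the deceased (Marit and Eira) are combined into a pool of $4,350,000.
That pool ($4,350,000) is divided at the grandchildren's generation equally among Torin, Dario, Vidar, Idris, and Svea: $870,000 each.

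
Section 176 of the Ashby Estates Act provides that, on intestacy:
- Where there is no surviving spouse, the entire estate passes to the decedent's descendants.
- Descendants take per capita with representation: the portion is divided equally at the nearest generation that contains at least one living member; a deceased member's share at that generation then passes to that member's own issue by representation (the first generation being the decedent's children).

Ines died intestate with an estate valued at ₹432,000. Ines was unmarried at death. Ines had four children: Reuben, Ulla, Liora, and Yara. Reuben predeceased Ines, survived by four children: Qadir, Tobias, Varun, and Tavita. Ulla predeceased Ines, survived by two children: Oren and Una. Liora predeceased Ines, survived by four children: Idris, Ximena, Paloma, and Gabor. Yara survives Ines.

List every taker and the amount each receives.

Qadir: ₹27,000; Tobias: ₹27,000; Varun: ₹27,000; Tavita: ₹27,000; Oren: ₹54,000; Una: ₹54,000; Idris: ₹27,000; Ximena: ₹27,000; Paloma: ₹27,000; Gabor: ₹27,000; Yara: ₹108,000

The entire ₹432,000 passes to the descendants.
That amount (₹432,000) is divided into 4 shares of ₹108,000: Yara takes ₹108,000; Reuben's ₹108,000 share passes to Reuben's issue; Ulla's ₹108,000 share passes to Ulla's issue; Liora's ₹108,000 share passes to Liora's issue.
Reuben's share (₹108,000) is divided into 4 shares of ₹27,000: Qadir, Tobias, Varun, and Tavita each take ₹27,000.
Ulla's share (₹108,000) is divided into 2 shares of ₹54,000: Oren and Una each take ₹54,000.
Liora's share (₹108,000) is divided into 4 shares of ₹27,000: Idris, Ximena, Paloma, and Gabor each take ₹27,000.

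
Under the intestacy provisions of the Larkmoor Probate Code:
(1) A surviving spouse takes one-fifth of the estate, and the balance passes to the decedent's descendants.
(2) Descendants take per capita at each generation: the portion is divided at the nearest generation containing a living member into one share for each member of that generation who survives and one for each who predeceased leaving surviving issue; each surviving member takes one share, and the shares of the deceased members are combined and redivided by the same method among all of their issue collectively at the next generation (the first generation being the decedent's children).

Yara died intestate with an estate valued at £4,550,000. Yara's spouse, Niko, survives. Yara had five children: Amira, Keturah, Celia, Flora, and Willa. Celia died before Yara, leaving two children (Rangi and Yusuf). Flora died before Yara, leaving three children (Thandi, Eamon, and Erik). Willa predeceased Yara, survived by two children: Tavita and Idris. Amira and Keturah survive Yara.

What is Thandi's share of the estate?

Niko takes one-fifth of £4,550,000 = £910,000. The remaining £3,640,000 passes to the descendants.
The descendants' portion (£3,640,000) is divided at the children's generation into 5 shares of £728,000. Amira and Keturah each take £728,000. The 3 shares of the deceased (Celia, Flora, and Willa) are combined into a pool of £2,184,000.
That pool (£2,184,000) is divided at the grandchildren's generation equally among Rangi, Yusuf, Thandi, Eamon, Erik, Tavita, and Idris: £312,000 each.

Thandi receives £312,000.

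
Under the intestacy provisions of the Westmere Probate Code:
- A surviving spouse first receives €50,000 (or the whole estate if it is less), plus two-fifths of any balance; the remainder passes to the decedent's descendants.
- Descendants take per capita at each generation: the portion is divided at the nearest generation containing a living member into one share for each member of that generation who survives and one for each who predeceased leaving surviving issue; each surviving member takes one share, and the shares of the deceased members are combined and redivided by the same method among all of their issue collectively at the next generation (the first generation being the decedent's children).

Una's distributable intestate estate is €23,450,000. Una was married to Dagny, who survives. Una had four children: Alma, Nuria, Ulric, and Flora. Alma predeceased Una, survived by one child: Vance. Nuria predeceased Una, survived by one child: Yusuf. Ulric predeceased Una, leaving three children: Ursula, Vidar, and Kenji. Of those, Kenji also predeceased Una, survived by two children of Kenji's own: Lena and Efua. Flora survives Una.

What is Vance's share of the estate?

Dagny first takes €50,000, leaving a balance of €23,400,000. Dagny then takes two-fifths of the balance (€9,360,000), for a total of €9,410,000. The remaining €14,040,000 passes to the descendants.
The descendants' portion (€14,040,000) is divided at the children's generation into 4 shares of €3,510,000. Flora takes €3,510,000. The 3 shares of the deceased (Alma, Nuria, and Ulric) are combined into a pool of €10,530,000.
That pool (€10,530,000) is divided at the grandchildren's generation into 5 shares of €2,106,000. Vance, Yusuf, Ursula, and Vidar each take €2,106,000. The remaining share for the deceased Kenji (€2,106,000) is carried to the next generation.
That pool (€2,106,000) is divided at the great-grandchildren's generation equally among Lena and Efua: €1,053,000 each.

Vance receives €2,106,000.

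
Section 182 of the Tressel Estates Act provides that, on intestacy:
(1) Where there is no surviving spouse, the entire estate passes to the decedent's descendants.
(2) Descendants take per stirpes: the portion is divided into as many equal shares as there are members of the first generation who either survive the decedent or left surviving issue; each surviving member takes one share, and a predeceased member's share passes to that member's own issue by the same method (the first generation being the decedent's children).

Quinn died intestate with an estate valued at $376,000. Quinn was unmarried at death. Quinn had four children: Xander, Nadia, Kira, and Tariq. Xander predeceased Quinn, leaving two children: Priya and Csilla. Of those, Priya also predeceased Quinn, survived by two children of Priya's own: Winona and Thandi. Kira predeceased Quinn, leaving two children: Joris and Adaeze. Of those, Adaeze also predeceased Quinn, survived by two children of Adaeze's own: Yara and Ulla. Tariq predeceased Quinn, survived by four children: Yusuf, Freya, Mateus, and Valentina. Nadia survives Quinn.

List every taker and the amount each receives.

Winona: $23,500; Thandi: $23,500; Csilla: $47,000; Nadia: $94,000; Joris: $47,000; Yara: $23,500; Ulla: $23,500; Yusuf: $23,500; Freya: $23,500; Mateus: $23,500; Valentina: $23,500

The entire $376,000 passes to the descendants.
That amount ($376,000) is divided into 4 shares of $94,000: Nadia takes $94,000; Xander's $94,000 share passes to Xander's issue; Kira's $94,000 share passes to Kira's issue; Tariq's $94,000 share passes to Tariq's issue.
Xander's share ($94,000) is divided into 2 shares of $47,000: Csilla takes $47,000; Priya's $47,000 share passes to Priya's issue.
Priya's share ($47,000) is divided into 2 shares of $23,500: Winona and Thandi each take $23,500.
Kira's share ($94,000) is divided into 2 shares of $47,000: Joris takes $47,000; Adaeze's $47,000 share passes to Adaeze's issue.
Adaeze's share ($47,000) is divided into 2 shares of $23,500: Yara and Ulla each take $23,500.
Tariq's share ($94,000) is divided into 4 shares of $23,500: Yusuf, Freya, Mateus, and Valentina each take $23,500.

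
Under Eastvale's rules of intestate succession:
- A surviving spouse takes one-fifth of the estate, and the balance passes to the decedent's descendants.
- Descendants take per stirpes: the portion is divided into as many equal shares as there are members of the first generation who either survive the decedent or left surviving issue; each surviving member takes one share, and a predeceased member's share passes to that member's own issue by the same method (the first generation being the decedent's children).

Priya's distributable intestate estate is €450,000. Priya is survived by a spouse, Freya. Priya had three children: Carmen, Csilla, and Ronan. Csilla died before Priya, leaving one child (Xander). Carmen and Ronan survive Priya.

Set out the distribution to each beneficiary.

Freya: €90,000; Carmen: €120,000; Xander: €120,000; Ronan: €120,000

Freya takes one-fifth of €450,000 = €90,000. The remaining €360,000 passes to the descendants.
The descendants' portion (€360,000) is divided into 3 shares of €120,000: Carmen and Ronan each take €120,000; Csilla's €120,000 share passes to Csilla's issue.
Csilla's share (€120,000) passes entirely to Xander.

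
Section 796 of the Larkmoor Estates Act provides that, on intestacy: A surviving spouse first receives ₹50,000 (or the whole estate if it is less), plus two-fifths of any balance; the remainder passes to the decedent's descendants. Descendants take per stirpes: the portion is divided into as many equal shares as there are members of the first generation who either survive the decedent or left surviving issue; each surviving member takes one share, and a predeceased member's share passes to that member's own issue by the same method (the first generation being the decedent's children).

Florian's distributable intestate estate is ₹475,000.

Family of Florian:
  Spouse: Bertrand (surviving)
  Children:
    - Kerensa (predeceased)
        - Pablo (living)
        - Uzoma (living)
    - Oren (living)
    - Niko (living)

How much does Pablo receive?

Pablo receives ₹42,500.

Bertrand first takes ₹50,000, leaving a balance of ₹425,000. Bertrand then takes two-fifths of the balance (₹170,000), for a total of ₹220,000. The remaining ₹255,000 passes to the descendants.
The descendants' portion (₹255,000) is divided into 3 shares of ₹85,000: Oren and Niko each take ₹85,000; Kerensa's ₹85,000 share passes to Kerensa's issue.
Kerensa's share (₹85,000) is divided into 2 shares of ₹42,500: Pablo and Uzoma each take ₹42,500.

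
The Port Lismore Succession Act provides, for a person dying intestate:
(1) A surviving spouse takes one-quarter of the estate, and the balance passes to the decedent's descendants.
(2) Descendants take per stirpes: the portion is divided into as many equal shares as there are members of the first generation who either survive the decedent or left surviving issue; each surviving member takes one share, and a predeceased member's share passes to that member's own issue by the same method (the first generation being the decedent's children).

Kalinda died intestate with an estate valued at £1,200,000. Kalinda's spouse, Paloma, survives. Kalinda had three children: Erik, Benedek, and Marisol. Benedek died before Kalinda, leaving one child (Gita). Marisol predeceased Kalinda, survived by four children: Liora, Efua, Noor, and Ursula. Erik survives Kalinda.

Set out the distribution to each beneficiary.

Paloma takes one-quarter of £1,200,000 = £300,000. The remaining £900,000 passes to the descendants.
The descendants' portion (£900,000) is divided into 3 shares of £300,000: Erik takes £300,000; Benedek's £300,000 share passes to Benedek's issue; Marisol's £300,000 share passes to Marisol's issue.
Benedek's share (£300,000) passes entirely to Gita.
Marisol's share (£300,000) is divided into 4 shares of £75,000: Liora, Efua, Noor, and Ursula each take £75,000.

Paloma: £300,000; Erik: £300,000; Gita: £300,000; Liora: £75,000; Efua: £75,000; Noor: £75,000; Ursula: £75,000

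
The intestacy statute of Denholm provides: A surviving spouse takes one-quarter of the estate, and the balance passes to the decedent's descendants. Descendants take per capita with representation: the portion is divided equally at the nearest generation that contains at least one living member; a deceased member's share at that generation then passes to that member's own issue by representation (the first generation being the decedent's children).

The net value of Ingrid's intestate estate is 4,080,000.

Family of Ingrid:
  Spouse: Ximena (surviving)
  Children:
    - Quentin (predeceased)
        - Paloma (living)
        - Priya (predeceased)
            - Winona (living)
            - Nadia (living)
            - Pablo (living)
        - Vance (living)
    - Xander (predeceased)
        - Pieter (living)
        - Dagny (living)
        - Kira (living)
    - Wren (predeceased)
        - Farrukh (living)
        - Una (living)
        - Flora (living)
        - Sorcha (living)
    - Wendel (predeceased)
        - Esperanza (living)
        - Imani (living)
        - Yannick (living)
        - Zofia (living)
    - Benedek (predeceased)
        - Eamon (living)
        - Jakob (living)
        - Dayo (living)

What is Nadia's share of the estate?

Ximena takes one-quarter of 4,080,000 = 1,020,000. The remaining 3,060,000 passes to the descendants.
No child survives, so the initial division is made at the grandchildren's generation.
The descendants' portion (3,060,000) is divided into 17 shares of 180,000: Paloma, Vance, Pieter, Dagny, Kira, Farrukh, Una, Flora, Sorcha, Esperanza, Imani, Yannick, Zofia, Eamon, Jakob, and Dayo each take 180,000; Priya's 180,000 share passes to Priya's issue.
Priya's share (180,000) is divided into 3 shares of 60,000: Winona, Nadia, and Pablo each take 60,000.

Nadia receives 60,000.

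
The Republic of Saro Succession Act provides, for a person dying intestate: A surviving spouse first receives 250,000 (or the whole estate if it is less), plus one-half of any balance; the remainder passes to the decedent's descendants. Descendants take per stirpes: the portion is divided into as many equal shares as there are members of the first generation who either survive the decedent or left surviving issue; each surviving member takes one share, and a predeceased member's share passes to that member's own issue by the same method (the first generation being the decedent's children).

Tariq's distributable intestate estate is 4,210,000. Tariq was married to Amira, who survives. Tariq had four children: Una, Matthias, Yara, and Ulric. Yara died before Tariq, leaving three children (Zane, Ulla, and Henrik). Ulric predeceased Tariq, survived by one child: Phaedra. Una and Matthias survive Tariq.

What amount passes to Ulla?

Ulla receives 165,000.

Amira first takes 250,000, leaving a balance of 3,960,000. Amira then takes one-half of the balance (1,980,000), for a total of 2,230,000. The remaining 1,980,000 passes to the descendants.
The descendants' portion (1,980,000) is divided into 4 shares of 495,000: Una and Matthias each take 495,000; Yara's 495,000 share passes to Yara's issue; Ulric's 495,000 share passes to Ulric's issue.
Yara's share (495,000) is divided into 3 shares of 165,000: Zane, Ulla, and Henrik each take 165,000.
Ulric's share (495,000) passes entirely to Phaedra.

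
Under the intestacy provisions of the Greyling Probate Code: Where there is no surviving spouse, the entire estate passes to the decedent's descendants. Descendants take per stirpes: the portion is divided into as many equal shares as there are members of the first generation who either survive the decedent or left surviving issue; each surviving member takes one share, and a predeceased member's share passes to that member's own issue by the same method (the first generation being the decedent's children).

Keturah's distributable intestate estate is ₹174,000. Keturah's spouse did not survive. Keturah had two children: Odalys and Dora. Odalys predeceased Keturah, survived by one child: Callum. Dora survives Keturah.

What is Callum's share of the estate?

The entire ₹174,000 passes to the descendants.
That amount (₹174,000) is divided into 2 shares of ₹87,000: Dora takes ₹87,000; Odalys's ₹87,000 share passes to Odalys's issue.
Odalys's share (₹87,000) passes entirely to Callum.

Callum receives ₹87,000.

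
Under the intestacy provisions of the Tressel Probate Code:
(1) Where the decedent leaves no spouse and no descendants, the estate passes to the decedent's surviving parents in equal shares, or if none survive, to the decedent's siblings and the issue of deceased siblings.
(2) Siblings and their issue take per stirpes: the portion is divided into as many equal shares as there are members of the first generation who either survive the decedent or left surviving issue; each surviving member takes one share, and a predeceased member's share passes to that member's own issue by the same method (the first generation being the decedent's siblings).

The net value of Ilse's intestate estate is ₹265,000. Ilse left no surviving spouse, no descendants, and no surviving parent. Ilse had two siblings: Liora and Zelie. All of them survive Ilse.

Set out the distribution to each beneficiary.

Liora: ₹132,500; Zelie: ₹132,500

The entire ₹265,000 passes to the siblings and their issue.
That amount (₹265,000) is divided into 2 shares of ₹132,500: Liora and Zelie each take ₹132,500.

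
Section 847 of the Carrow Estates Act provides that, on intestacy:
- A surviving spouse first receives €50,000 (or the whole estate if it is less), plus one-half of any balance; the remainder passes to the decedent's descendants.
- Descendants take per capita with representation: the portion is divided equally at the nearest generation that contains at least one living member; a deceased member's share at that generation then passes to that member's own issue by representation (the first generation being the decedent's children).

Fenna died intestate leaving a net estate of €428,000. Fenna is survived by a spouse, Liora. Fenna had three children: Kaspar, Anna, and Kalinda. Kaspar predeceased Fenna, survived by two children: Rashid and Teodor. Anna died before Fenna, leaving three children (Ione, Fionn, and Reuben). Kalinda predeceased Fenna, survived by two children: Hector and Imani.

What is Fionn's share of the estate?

Fionn receives €27,000.

Liora first takes €50,000, leaving a balance of €378,000. Liora then takes one-half of the balance (€189,000), for a total of €239,000. The remaining €189,000 passes to the descendants.
No child survives, so the initial division is made at the grandchildren's generation.
The descendants' portion (€189,000) is divided into 7 shares of €27,000: Rashid, Teodor, Ione, Fionn, Reuben, Hector, and Imani each take €27,000.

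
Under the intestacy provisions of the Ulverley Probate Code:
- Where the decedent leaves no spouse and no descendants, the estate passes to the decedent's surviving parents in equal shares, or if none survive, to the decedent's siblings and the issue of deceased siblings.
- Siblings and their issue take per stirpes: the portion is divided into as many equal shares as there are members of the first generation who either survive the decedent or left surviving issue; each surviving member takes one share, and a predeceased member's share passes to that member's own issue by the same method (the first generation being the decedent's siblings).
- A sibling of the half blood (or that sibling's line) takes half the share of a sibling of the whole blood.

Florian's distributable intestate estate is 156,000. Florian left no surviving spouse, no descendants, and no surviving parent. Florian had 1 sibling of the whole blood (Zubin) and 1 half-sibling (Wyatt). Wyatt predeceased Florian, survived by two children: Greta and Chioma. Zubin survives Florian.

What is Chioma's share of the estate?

The entire 156,000 passes to the siblings and their issue.
Counting each half-blood sibling's line as half a unit, there are 3/2 units in 156,000, so one unit is 104,000. Whole-blood lines (Zubin) take 104,000 each; half-blood lines (Wyatt) take 52,000 each.
Wyatt's share (52,000) is divided into 2 shares of 26,000: Greta and Chioma each take 26,000.

Chioma receives 26,000.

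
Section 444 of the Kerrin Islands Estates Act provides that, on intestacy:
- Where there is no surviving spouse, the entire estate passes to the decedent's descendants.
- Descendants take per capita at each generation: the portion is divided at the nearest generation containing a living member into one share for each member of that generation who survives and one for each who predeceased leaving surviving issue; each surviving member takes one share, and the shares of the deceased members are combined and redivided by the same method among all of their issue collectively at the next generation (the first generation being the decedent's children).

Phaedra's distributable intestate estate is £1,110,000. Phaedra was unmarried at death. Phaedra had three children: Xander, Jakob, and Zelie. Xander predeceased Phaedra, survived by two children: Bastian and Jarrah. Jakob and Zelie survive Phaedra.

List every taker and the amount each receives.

The entire £1,110,000 passes to the descendants.
That amount (£1,110,000) is divided at the children's generation into 3 shares of £370,000. Jakob and Zelie each take £370,000. The remaining share for the deceased Xander (£370,000) is carried to the next generation.
That pool (£370,000) is divided at the grandchildren's generation equally among Bastian and Jarrah: £185,000 each.

Bastian: £185,000; Jarrah: £185,000; Jakob: £370,000; Zelie: £370,000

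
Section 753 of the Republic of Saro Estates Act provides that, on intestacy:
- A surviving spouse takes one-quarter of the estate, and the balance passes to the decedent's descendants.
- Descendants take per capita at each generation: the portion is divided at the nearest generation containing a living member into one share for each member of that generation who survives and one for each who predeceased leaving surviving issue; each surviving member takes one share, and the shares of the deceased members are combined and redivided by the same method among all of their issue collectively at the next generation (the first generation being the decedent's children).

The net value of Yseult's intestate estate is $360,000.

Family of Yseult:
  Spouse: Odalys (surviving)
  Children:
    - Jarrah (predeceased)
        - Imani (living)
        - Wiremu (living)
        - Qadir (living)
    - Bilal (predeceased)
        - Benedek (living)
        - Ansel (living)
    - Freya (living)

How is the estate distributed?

Odalys: $90,000; Imani: $36,000; Wiremu: $36,000; Qadir: $36,000; Benedek: $36,000; Ansel: $36,000; Freya: $90,000

Odalys takes one-quarter of $360,000 = $90,000. The remaining $270,000 passes to the descendants.
The descendants' portion ($270,000) is divided at the children's generation into 3 shares of $90,000. Freya takes $90,000. The 2 shares of the deceased (Jarrah and Bilal) are combined into a pool of $180,000.
That pool ($180,000) is divided at the grandchildren's generation equally among Imani, Wiremu, Qadir, Benedek, and Ansel: $36,000 each.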